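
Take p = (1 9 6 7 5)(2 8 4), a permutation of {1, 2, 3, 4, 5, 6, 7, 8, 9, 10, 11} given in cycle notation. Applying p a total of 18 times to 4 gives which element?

4 lies in the 3-cycle (2 8 4).
Powers repeat with period 3 on this cycle, and 18 mod 3 = 0, so p^18(4) = p^0(4).
So p^18(4) = 4.

4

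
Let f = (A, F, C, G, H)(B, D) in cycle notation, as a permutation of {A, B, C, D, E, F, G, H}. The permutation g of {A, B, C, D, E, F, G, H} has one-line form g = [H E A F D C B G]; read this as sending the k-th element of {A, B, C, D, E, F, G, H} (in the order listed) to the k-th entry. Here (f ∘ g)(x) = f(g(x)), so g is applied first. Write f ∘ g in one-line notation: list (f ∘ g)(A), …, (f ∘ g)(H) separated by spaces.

A E F C B G D H

For each element, apply g then f: A → H → A; B → E → E; C → A → F; D → F → C; E → D → B; F → C → G; G → B → D; H → G → H.
Collecting the images, f ∘ g = [A E F C B G D H].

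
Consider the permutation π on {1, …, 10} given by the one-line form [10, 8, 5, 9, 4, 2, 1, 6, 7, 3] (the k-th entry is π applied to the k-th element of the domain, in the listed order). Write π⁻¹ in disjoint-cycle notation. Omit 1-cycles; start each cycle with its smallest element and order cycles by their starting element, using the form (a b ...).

(1 7 9 4 5 3 10)(2 6 8)

First write π in disjoint cycles: (1 10 3 5 4 9 7)(2 8 6).
Reversing each cycle (and rotating so the smallest element leads) gives π⁻¹ = (1 7 9 4 5 3 10)(2 6 8).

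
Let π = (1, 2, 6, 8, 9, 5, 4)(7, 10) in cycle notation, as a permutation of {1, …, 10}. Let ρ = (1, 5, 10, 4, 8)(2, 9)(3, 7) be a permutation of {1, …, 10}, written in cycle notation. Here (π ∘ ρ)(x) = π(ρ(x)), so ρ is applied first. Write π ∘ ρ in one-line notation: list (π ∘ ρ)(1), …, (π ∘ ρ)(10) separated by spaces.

(π ∘ ρ)(x) = π(ρ(x)). Computing each image: π(ρ(1)) = π(5) = 4, π(ρ(2)) = π(9) = 5, π(ρ(3)) = π(7) = 10, π(ρ(4)) = π(8) = 9, π(ρ(5)) = π(10) = 7, π(ρ(6)) = π(6) = 8, π(ρ(7)) = π(3) = 3, π(ρ(8)) = π(1) = 2, π(ρ(9)) = π(2) = 6, π(ρ(10)) = π(4) = 1.
Hence π ∘ ρ = [4 5 10 9 7 8 3 2 6 1].

4 5 10 9 7 8 3 2 6 1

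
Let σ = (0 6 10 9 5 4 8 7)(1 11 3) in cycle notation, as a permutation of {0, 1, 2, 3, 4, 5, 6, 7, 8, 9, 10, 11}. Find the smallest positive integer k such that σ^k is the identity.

24

The disjoint cycles have lengths 8, 3, 1.
The order of σ is the least common multiple of its cycle lengths: lcm(8, 3) = 24.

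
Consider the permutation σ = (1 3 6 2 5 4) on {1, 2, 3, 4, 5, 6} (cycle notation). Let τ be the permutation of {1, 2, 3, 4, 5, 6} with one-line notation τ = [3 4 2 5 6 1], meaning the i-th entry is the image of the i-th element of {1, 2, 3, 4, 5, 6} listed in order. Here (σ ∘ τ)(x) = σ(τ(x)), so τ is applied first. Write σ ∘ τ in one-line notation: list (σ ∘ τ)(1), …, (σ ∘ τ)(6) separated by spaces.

Chase each element through τ then σ: 1 → 3 → 6; 2 → 4 → 1; 3 → 2 → 5; 4 → 5 → 4; 5 → 6 → 2; 6 → 1 → 3.
Collecting the images, σ ∘ τ = [6 1 5 4 2 3].

6 1 5 4 2 3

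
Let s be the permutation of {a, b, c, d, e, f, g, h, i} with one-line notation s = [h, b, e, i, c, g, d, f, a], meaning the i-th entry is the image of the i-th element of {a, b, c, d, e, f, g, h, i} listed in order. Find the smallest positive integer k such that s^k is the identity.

6

Decomposing into disjoint cycles gives cycle lengths 6, 2, 1.
Since disjoint cycles commute, ord(s) = lcm(6, 2) = 6.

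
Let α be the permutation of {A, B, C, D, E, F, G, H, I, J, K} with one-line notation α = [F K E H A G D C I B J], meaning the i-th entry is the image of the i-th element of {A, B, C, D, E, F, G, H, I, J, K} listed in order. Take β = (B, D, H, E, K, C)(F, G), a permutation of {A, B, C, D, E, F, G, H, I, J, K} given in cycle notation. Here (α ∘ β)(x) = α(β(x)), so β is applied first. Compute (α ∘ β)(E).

(α ∘ β)(E) = α(β(E)). β(E) = K, then α(K) = J. So (α ∘ β)(E) = J.

J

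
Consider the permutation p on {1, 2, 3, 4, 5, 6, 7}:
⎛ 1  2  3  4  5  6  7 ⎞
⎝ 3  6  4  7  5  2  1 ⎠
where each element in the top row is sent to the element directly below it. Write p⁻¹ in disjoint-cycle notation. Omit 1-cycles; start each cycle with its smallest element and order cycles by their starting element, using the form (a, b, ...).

(1, 7, 4, 3)(2, 6)

The cycle decomposition of p is (1, 3, 4, 7)(2, 6).
The inverse reverses every cycle; in canonical form, p⁻¹ = (1, 7, 4, 3)(2, 6).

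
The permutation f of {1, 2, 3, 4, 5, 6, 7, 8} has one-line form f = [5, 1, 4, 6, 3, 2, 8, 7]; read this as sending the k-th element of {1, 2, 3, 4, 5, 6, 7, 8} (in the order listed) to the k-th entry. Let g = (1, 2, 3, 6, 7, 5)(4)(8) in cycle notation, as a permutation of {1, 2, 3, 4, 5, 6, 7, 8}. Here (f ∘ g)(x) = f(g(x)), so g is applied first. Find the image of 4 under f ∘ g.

6

First apply g: g(4) = 4, then f(4) = 6. Thus (f ∘ g)(4) = 6.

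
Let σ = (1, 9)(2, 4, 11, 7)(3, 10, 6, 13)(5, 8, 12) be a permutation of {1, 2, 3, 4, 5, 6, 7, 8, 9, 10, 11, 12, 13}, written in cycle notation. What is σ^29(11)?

7

11 lies in the 4-cycle (2, 4, 11, 7).
Powers repeat with period 4 on this cycle, and 29 mod 4 = 1, so σ^29(11) = σ^1(11).
Stepping 1 place around the cycle: 11 → 7.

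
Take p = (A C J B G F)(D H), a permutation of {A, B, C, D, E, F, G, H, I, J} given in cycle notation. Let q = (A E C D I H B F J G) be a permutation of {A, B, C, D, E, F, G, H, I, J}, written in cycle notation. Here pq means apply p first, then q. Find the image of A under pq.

D

p(A) = C, then q(C) = D; composing gives (pq)(A) = D.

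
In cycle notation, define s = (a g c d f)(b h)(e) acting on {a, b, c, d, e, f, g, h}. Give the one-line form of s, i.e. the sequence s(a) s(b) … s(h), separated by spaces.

g h d f e a c b

Image by image: a↦g, b↦h, c↦d, d↦f, e↦e, f↦a, g↦c, h↦b.
So the one-line form is g h d f e a c b.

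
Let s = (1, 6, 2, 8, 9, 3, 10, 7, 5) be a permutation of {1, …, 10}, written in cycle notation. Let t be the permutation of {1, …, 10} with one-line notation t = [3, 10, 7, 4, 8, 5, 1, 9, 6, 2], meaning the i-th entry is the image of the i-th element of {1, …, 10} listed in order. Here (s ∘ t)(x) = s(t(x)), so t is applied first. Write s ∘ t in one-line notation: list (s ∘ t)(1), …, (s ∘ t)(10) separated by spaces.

For each element, apply t then s: 1 → 3 → 10; 2 → 10 → 7; 3 → 7 → 5; 4 → 4 → 4; 5 → 8 → 9; 6 → 5 → 1; 7 → 1 → 6; 8 → 9 → 3; 9 → 6 → 2; 10 → 2 → 8.
Collecting the images, s ∘ t = [10 7 5 4 9 1 6 3 2 8].

10 7 5 4 9 1 6 3 2 8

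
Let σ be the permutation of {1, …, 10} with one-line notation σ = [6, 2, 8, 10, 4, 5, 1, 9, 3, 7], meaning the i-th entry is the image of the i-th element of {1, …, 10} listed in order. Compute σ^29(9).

Tracing 9 → 3 → … returns to 9 after 3 steps, so 9 lies in a 3-cycle (3, 8, 9).
Since the cycle has length 3, σ^29 acts on it the same as σ^2 (29 mod 3 = 2).
Advancing 2 steps from 9: 9 → 3 → 8.

8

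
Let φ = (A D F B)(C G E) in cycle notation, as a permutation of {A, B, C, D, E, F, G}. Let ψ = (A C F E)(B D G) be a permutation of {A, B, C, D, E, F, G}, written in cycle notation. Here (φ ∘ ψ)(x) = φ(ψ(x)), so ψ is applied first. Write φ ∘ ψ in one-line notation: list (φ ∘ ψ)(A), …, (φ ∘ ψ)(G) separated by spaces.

(φ ∘ ψ)(x) = φ(ψ(x)). Computing each image: φ(ψ(A)) = φ(C) = G, φ(ψ(B)) = φ(D) = F, φ(ψ(C)) = φ(F) = B, φ(ψ(D)) = φ(G) = E, φ(ψ(E)) = φ(A) = D, φ(ψ(F)) = φ(E) = C, φ(ψ(G)) = φ(B) = A.
Hence φ ∘ ψ = [G F B E D C A].

G F B E D C A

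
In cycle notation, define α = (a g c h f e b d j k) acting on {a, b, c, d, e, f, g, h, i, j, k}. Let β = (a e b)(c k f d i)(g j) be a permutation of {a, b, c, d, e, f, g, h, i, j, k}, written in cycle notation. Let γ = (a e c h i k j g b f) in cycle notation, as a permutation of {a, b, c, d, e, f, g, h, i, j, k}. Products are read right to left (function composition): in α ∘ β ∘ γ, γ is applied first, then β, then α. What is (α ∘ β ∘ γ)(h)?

Apply the permutations in order: γ(h) = i, then β(i) = c, then α(c) = h. So (α ∘ β ∘ γ)(h) = h.

h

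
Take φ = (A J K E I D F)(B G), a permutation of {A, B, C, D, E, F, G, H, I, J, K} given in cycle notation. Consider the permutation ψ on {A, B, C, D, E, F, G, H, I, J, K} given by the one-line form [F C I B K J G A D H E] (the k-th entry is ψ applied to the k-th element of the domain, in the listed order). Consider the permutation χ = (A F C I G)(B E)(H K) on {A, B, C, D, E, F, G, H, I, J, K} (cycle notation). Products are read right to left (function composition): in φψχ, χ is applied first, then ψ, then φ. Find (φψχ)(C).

F

(φψχ)(C) = φ(ψ(χ(C))). χ(C) = I, then ψ(I) = D, then φ(D) = F, so the result is F.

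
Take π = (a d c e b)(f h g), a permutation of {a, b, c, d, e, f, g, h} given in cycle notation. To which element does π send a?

d

a appears in (a d c e b); the next entry (wrapping around) is d.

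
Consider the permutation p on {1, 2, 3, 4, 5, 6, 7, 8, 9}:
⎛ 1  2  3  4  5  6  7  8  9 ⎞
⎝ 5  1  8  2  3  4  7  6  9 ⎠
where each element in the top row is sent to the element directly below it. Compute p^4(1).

6

Tracing 1 → 5 → … returns to 1 after 7 steps, so 1 lies in a 7-cycle (1, 5, 3, 8, 6, 4, 2).
Stepping 4 places around the cycle: 1 → 5 → 3 → 8 → 6.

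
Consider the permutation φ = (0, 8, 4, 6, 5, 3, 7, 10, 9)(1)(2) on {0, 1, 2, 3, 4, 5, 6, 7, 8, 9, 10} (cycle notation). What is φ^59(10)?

6

10 lies in the 9-cycle (0, 8, 4, 6, 5, 3, 7, 10, 9).
On a 9-cycle, φ^9 is the identity, so φ^59 = φ^5 there (59 ≡ 5 mod 9).
Advancing 5 steps from 10: 10 → 9 → 0 → 8 → 4 → 6.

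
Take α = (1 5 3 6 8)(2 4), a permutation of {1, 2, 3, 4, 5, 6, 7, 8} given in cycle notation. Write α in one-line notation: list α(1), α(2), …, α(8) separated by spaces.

5 4 6 2 3 8 7 1

Each element maps to the next entry in its cycle (wrapping to the front): 1→5, 2→4, 3→6, 4→2, 5→3, 6→8, 7→7, 8→1.
So the one-line form is 5 4 6 2 3 8 7 1.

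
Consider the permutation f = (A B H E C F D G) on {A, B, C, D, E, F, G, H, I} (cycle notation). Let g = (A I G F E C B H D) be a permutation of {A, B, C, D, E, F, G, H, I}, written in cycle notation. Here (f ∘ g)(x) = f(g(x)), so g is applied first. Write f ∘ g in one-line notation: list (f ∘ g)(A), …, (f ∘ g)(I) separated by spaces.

I E H B F C D G A

(f ∘ g)(x) = f(g(x)). Computing each image: f(g(A)) = f(I) = I, f(g(B)) = f(H) = E, f(g(C)) = f(B) = H, f(g(D)) = f(A) = B, f(g(E)) = f(C) = F, f(g(F)) = f(E) = C, f(g(G)) = f(F) = D, f(g(H)) = f(D) = G, f(g(I)) = f(G) = A.
Hence f ∘ g = [I E H B F C D G A].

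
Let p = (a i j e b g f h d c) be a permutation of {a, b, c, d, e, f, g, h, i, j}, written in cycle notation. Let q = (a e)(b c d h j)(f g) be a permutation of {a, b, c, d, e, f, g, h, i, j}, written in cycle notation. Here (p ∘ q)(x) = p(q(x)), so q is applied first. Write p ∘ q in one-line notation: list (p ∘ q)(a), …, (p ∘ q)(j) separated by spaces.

(p ∘ q)(x) = p(q(x)). Computing each image: p(q(a)) = p(e) = b, p(q(b)) = p(c) = a, p(q(c)) = p(d) = c, p(q(d)) = p(h) = d, p(q(e)) = p(a) = i, p(q(f)) = p(g) = f, p(q(g)) = p(f) = h, p(q(h)) = p(j) = e, p(q(i)) = p(i) = j, p(q(j)) = p(b) = g.
Hence p ∘ q = [b a c d i f h e j g].

b a c d i f h e j g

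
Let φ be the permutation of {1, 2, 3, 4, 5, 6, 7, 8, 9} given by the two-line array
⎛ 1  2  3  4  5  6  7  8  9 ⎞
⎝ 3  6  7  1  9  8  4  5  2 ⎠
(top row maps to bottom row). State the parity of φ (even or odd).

In disjoint-cycle form the cycle lengths are 5, 4.
A cycle of length ℓ contributes ℓ−1 transpositions, so φ is a product of 4 + 3 = 7 transpositions — odd.

odd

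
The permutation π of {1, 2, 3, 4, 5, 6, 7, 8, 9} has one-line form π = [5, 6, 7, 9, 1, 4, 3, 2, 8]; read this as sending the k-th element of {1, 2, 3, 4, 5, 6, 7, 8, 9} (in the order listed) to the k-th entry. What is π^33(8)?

4

Tracing 8 → 2 → … returns to 8 after 5 steps, so 8 lies in a 5-cycle (2 6 4 9 8).
Since the cycle has length 5, π^33 acts on it the same as π^3 (33 mod 5 = 3).
Stepping 3 places around the cycle: 8 → 2 → 6 → 4.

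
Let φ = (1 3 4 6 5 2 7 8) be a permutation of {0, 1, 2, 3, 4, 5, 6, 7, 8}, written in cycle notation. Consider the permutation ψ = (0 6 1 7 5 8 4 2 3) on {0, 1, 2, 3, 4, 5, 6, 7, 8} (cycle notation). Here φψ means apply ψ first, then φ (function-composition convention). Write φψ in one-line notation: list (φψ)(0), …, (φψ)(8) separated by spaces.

5 8 4 0 7 1 3 2 6

(φψ)(x) = φ(ψ(x)). Computing each image: φ(ψ(0)) = φ(6) = 5, φ(ψ(1)) = φ(7) = 8, φ(ψ(2)) = φ(3) = 4, φ(ψ(3)) = φ(0) = 0, φ(ψ(4)) = φ(2) = 7, φ(ψ(5)) = φ(8) = 1, φ(ψ(6)) = φ(1) = 3, φ(ψ(7)) = φ(5) = 2, φ(ψ(8)) = φ(4) = 6.
Hence φψ = [5 8 4 0 7 1 3 2 6].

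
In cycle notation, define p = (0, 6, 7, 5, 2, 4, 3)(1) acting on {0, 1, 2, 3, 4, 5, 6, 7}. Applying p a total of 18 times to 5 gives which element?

0

5 lies in the 7-cycle (0, 6, 7, 5, 2, 4, 3).
Since the cycle has length 7, p^18 acts on it the same as p^4 (18 mod 7 = 4).
Advancing 4 steps from 5: 5 → 2 → 4 → 3 → 0.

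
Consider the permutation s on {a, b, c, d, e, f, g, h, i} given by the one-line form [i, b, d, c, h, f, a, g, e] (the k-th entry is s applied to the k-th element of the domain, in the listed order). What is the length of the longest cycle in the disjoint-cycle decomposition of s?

Decomposing into disjoint cycles gives (a, i, e, h, g)(c, d); the longest has length 5.

5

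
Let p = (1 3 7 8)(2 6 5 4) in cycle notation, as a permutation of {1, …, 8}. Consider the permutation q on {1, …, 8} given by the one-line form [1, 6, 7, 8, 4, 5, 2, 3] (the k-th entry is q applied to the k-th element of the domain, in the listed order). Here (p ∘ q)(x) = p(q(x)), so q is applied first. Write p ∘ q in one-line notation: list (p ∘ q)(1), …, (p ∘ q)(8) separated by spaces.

3 5 8 1 2 4 6 7

(p ∘ q)(x) = p(q(x)). Computing each image: p(q(1)) = p(1) = 3, p(q(2)) = p(6) = 5, p(q(3)) = p(7) = 8, p(q(4)) = p(8) = 1, p(q(5)) = p(4) = 2, p(q(6)) = p(5) = 4, p(q(7)) = p(2) = 6, p(q(8)) = p(3) = 7.
Hence p ∘ q = [3 5 8 1 2 4 6 7].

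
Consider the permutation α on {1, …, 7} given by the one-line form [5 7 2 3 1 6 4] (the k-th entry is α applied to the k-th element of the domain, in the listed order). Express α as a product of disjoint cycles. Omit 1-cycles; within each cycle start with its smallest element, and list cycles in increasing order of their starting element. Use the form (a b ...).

Iterating α from 1 gives 1 → 5 → 1; that is the 2-cycle (1 5).
Repeating from the next unused element and collecting all non-trivial cycles gives (1 5)(2 7 4 3).

(1 5)(2 7 4 3)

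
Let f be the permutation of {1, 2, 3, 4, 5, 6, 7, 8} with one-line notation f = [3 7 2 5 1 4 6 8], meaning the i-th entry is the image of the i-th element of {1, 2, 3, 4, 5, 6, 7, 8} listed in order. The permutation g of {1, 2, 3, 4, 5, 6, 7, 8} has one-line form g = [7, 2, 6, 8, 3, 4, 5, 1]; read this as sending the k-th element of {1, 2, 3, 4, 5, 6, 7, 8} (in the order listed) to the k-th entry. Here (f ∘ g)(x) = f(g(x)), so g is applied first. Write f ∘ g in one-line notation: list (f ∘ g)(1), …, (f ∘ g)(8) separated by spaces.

6 7 4 8 2 5 1 3

For each element, apply g then f: 1 → 7 → 6; 2 → 2 → 7; 3 → 6 → 4; 4 → 8 → 8; 5 → 3 → 2; 6 → 4 → 5; 7 → 5 → 1; 8 → 1 → 3.
So f ∘ g in one-line form is 6 7 4 8 2 5 1 3.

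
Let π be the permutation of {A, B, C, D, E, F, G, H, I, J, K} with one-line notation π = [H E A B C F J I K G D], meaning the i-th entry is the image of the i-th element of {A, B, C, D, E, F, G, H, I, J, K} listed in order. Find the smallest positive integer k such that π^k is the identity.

The disjoint-cycle form of π has cycle lengths 8, 2, 1.
Since disjoint cycles commute, ord(π) = lcm(8, 2) = 8.

8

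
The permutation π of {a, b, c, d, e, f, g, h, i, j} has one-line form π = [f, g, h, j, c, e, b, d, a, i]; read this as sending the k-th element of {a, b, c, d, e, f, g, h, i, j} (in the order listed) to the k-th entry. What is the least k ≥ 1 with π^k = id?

8

The disjoint-cycle form of π has cycle lengths 8, 2.
The order is lcm(8, 2) = 8.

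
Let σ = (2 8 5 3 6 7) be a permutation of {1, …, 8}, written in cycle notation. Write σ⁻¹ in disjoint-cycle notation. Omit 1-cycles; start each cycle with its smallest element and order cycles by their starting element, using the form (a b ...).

(2 7 6 3 5 8)

The inverse reverses each cycle.
After reversing and putting each cycle's least element first, σ⁻¹ = (2 7 6 3 5 8).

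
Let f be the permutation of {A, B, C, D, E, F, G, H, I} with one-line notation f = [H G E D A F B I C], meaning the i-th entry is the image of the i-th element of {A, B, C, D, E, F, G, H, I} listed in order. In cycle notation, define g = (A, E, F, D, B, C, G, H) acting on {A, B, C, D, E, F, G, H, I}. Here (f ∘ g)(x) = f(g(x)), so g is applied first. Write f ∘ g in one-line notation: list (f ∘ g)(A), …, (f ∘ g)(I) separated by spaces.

A E B G F D I H C

Chase each element through g then f: A → E → A; B → C → E; C → G → B; D → B → G; E → F → F; F → D → D; G → H → I; H → A → H; I → I → C.
Collecting the images, f ∘ g = [A E B G F D I H C].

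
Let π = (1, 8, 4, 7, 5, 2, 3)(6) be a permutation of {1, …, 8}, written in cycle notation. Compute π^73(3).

4

3 lies in the 7-cycle (1, 8, 4, 7, 5, 2, 3).
Powers repeat with period 7 on this cycle, and 73 mod 7 = 3, so π^73(3) = π^3(3).
Stepping 3 places around the cycle: 3 → 1 → 8 → 4.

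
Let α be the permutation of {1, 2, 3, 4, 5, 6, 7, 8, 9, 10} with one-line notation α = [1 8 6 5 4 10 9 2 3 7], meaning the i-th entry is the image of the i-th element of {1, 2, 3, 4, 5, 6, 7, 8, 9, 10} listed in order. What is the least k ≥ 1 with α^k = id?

The disjoint-cycle form of α has cycle lengths 5, 2, 2, 1.
The order of α is the least common multiple of its cycle lengths: lcm(5, 2, 2) = 10.

10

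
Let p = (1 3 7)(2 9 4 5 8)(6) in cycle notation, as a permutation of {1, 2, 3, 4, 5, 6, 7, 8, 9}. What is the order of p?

15

The disjoint cycles have lengths 5, 3, 1.
The order is lcm(5, 3) = 15.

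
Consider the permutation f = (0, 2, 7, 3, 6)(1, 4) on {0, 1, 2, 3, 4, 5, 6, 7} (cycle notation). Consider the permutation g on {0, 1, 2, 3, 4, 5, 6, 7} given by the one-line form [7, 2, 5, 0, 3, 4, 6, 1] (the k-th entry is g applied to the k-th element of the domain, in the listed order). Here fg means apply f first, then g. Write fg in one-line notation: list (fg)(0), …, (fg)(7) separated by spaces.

(fg)(x) = g(f(x)). Computing each image: g(f(0)) = g(2) = 5, g(f(1)) = g(4) = 3, g(f(2)) = g(7) = 1, g(f(3)) = g(6) = 6, g(f(4)) = g(1) = 2, g(f(5)) = g(5) = 4, g(f(6)) = g(0) = 7, g(f(7)) = g(3) = 0.
Hence fg = [5 3 1 6 2 4 7 0].

5 3 1 6 2 4 7 0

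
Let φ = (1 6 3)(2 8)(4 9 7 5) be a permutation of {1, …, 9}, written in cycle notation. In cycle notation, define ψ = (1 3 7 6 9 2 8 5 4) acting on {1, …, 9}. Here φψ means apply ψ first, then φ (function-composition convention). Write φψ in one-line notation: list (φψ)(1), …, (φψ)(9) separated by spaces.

(φψ)(x) = φ(ψ(x)). Computing each image: φ(ψ(1)) = φ(3) = 1, φ(ψ(2)) = φ(8) = 2, φ(ψ(3)) = φ(7) = 5, φ(ψ(4)) = φ(1) = 6, φ(ψ(5)) = φ(4) = 9, φ(ψ(6)) = φ(9) = 7, φ(ψ(7)) = φ(6) = 3, φ(ψ(8)) = φ(5) = 4, φ(ψ(9)) = φ(2) = 8.
Hence φψ = [1 2 5 6 9 7 3 4 8].

1 2 5 6 9 7 3 4 8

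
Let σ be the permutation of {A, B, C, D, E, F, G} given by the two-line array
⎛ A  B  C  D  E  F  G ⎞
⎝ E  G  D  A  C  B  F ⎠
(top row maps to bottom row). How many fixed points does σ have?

0

No element satisfies σ(x) = x, so there are 0 fixed points.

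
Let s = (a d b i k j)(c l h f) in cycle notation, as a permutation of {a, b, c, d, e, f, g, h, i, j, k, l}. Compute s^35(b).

b lies in the 6-cycle (a d b i k j).
On a 6-cycle, s^6 is the identity, so s^35 = s^5 there (35 ≡ 5 mod 6).
Stepping 5 places around the cycle: b → i → k → j → a → d.

d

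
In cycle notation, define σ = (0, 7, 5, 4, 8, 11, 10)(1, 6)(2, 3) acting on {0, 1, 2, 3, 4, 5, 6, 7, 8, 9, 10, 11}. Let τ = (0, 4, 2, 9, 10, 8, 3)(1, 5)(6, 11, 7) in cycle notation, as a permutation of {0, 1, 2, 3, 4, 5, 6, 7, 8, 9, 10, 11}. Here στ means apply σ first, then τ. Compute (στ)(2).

0

(στ)(2) = τ(σ(2)). σ(2) = 3, then τ(3) = 0. So (στ)(2) = 0.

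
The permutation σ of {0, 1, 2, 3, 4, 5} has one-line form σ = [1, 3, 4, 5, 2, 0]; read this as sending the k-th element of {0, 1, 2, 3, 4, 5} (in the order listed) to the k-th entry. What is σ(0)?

1

0 is element number 1 of the domain, and entry number 1 of the one-line form is 1, so σ(0) = 1.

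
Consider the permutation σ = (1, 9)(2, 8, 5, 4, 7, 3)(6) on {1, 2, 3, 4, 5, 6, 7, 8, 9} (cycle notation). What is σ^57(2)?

4

2 lies in the 6-cycle (2, 8, 5, 4, 7, 3).
Powers repeat with period 6 on this cycle, and 57 mod 6 = 3, so σ^57(2) = σ^3(2).
Stepping 3 places around the cycle: 2 → 8 → 5 → 4.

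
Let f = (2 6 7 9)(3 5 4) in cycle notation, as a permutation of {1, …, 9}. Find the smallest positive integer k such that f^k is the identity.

The disjoint cycles have lengths 4, 3, 1, 1.
The order is lcm(4, 3) = 12.

12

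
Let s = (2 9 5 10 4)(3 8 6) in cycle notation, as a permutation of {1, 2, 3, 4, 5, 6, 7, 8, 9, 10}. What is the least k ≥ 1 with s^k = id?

15

The cycle type of s is (5, 3, 1, 1).
The order is lcm(5, 3) = 15.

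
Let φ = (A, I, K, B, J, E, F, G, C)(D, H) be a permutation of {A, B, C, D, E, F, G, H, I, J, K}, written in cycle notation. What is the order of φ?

The cycle type of φ is (9, 2).
Since disjoint cycles commute, ord(φ) = lcm(9, 2) = 18.

18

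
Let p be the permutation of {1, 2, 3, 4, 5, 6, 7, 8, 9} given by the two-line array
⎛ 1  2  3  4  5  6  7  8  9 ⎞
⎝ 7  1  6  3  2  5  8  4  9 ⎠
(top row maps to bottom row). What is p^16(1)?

1

Tracing 1 → 7 → … returns to 1 after 8 steps, so 1 lies in an 8-cycle (1, 7, 8, 4, 3, 6, 5, 2).
On an 8-cycle, p^8 is the identity, so p^16 = p^0 there (16 ≡ 0 mod 8).
So p^16(1) = 1.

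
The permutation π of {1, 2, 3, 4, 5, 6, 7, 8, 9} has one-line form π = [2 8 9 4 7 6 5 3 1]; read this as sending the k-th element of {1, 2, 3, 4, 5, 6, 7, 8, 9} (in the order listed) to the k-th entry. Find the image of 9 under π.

1

9 is element number 9 of the domain, and entry number 9 of the one-line form is 1, so π(9) = 1.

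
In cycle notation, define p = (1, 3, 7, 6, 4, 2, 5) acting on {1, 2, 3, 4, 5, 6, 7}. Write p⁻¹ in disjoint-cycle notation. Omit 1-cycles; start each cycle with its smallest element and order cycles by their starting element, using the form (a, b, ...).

(1, 5, 2, 4, 6, 7, 3)

If p sends a → b within a cycle, p⁻¹ sends b → a; equivalently, reverse each cycle.
After reversing and putting each cycle's least element first, p⁻¹ = (1, 5, 2, 4, 6, 7, 3).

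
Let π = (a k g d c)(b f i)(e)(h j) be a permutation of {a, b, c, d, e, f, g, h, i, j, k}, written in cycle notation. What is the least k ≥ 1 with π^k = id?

30

The cycle type of π is (5, 3, 2, 1).
The order of π is the least common multiple of its cycle lengths: lcm(5, 3, 2) = 30.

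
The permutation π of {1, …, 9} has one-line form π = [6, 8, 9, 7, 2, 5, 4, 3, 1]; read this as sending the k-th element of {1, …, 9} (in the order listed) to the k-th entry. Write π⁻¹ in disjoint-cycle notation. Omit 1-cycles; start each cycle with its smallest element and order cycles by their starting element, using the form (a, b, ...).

First write π in disjoint cycles: (1, 6, 5, 2, 8, 3, 9)(4, 7).
The inverse reverses every cycle; in canonical form, π⁻¹ = (1, 9, 3, 8, 2, 5, 6)(4, 7).

(1, 9, 3, 8, 2, 5, 6)(4, 7)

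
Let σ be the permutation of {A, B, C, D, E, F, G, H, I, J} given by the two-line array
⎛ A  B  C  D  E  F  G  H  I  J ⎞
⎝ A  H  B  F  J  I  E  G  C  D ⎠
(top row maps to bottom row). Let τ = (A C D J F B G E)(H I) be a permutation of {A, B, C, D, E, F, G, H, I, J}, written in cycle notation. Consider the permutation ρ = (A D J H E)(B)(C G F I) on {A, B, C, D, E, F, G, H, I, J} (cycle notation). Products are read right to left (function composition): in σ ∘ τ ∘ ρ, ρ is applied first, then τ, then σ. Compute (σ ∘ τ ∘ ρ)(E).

B

(σ ∘ τ ∘ ρ)(E) = σ(τ(ρ(E))). ρ(E) = A, then τ(A) = C, then σ(C) = B, so the result is B.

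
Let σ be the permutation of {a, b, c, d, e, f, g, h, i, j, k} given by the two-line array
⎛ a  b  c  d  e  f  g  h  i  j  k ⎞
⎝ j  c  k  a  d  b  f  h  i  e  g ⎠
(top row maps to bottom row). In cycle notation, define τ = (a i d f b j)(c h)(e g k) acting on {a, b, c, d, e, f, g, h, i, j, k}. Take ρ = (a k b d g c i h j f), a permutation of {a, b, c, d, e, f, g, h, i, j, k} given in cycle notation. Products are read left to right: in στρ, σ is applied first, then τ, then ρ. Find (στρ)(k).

b

(στρ)(k) = ρ(τ(σ(k))). σ(k) = g, then τ(g) = k, then ρ(k) = b, so the result is b.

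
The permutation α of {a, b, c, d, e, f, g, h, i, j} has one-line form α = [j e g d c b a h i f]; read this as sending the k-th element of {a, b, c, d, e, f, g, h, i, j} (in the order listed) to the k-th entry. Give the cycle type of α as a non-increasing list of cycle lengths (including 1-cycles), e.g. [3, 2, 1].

The disjoint cycles are (a, j, f, b, e, c, g)(d)(h)(i), with lengths 7, 1, 1, 1 in non-increasing order.

[7, 1, 1, 1]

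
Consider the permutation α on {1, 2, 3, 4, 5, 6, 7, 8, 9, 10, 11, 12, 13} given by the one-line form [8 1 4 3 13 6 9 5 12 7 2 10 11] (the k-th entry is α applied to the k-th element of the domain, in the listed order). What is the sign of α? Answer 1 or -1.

In disjoint-cycle form the cycle lengths are 6, 4, 2, 1.
A cycle is odd iff its length is even; α has 3 even-length cycles, so sgn(α) = (−1)^3 and α is odd.

-1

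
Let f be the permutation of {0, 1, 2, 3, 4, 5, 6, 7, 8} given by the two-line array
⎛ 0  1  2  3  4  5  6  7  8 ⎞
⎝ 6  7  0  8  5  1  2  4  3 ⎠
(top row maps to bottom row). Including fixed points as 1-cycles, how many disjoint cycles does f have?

The cycle decomposition is (0 6 2)(1 7 4 5)(3 8), which has 3 cycles (counting 1-cycles).

3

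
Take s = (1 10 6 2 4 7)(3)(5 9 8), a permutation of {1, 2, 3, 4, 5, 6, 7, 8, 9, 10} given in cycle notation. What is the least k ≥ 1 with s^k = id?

The disjoint cycles have lengths 6, 3, 1.
The order of s is the least common multiple of its cycle lengths: lcm(6, 3) = 6.

6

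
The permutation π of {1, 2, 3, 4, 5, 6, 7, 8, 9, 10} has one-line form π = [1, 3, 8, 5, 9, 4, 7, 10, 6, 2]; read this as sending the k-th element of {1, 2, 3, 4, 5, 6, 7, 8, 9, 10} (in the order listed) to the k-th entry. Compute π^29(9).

6

Tracing 9 → 6 → … returns to 9 after 4 steps, so 9 lies in a 4-cycle (4 5 9 6).
Powers repeat with period 4 on this cycle, and 29 mod 4 = 1, so π^29(9) = π^1(9).
Advancing 1 step from 9: 9 → 6.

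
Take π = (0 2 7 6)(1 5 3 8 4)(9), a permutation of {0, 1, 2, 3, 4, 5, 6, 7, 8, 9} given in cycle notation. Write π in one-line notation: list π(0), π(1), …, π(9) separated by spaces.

Reading each image from the cycles: 0↦2, 1↦5, 2↦7, 3↦8, 4↦1, 5↦3, 6↦0, 7↦6, 8↦4, 9↦9.
Listing these in domain order gives 2 5 7 8 1 3 0 6 4 9.

2 5 7 8 1 3 0 6 4 9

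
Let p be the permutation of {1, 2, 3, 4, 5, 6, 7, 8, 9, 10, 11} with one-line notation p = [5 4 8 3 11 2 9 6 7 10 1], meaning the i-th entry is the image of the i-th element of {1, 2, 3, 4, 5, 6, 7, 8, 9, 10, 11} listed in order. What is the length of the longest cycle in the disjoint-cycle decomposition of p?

5

Decomposing into disjoint cycles gives (1 5 11)(2 4 3 8 6)(7 9); the longest has length 5.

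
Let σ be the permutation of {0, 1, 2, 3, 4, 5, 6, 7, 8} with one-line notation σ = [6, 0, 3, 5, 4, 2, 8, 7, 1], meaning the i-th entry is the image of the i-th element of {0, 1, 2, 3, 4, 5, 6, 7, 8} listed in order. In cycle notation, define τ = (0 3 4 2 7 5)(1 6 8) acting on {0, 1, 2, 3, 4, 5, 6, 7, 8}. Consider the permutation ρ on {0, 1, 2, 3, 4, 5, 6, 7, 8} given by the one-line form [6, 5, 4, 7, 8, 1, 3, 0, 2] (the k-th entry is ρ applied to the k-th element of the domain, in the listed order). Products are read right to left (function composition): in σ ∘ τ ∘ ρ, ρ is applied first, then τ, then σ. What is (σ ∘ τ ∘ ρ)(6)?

4

Apply the permutations in order: ρ(6) = 3, then τ(3) = 4, then σ(4) = 4. So (σ ∘ τ ∘ ρ)(6) = 4.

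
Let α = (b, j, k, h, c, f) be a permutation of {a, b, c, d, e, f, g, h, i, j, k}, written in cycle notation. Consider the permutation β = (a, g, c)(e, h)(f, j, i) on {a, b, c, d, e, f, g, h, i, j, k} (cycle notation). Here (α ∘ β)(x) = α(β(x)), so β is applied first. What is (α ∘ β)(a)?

g

First apply β: β(a) = g, then α(g) = g. Thus (α ∘ β)(a) = g.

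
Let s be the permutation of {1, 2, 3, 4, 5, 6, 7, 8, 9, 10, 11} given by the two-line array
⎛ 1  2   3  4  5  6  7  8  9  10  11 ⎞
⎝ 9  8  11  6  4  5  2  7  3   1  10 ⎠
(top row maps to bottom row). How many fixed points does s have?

0

No element satisfies s(x) = x, so there are 0 fixed points.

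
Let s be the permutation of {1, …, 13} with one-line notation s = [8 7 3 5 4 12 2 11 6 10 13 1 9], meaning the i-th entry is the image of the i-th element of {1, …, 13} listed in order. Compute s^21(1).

1

Tracing 1 → 8 → … returns to 1 after 7 steps, so 1 lies in a 7-cycle (1, 8, 11, 13, 9, 6, 12).
Since the cycle has length 7, s^21 acts on it the same as s^0 (21 mod 7 = 0).
So s^21(1) = 1.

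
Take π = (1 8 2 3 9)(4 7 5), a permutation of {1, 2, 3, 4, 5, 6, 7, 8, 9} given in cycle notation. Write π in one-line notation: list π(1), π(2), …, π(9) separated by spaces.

Image by image: 1↦8, 2↦3, 3↦9, 4↦7, 5↦4, 6↦6, 7↦5, 8↦2, 9↦1.
Listing these in domain order gives 8 3 9 7 4 6 5 2 1.

8 3 9 7 4 6 5 2 1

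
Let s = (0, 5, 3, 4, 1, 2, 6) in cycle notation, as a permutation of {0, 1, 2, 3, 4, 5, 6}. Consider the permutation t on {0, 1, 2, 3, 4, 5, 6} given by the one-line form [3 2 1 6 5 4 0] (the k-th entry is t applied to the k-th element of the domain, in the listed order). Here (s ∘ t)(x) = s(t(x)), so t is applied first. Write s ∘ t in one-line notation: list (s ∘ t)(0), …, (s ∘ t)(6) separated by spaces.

4 6 2 0 3 1 5

(s ∘ t)(x) = s(t(x)). Computing each image: s(t(0)) = s(3) = 4, s(t(1)) = s(2) = 6, s(t(2)) = s(1) = 2, s(t(3)) = s(6) = 0, s(t(4)) = s(5) = 3, s(t(5)) = s(4) = 1, s(t(6)) = s(0) = 5.
Hence s ∘ t = [4 6 2 0 3 1 5].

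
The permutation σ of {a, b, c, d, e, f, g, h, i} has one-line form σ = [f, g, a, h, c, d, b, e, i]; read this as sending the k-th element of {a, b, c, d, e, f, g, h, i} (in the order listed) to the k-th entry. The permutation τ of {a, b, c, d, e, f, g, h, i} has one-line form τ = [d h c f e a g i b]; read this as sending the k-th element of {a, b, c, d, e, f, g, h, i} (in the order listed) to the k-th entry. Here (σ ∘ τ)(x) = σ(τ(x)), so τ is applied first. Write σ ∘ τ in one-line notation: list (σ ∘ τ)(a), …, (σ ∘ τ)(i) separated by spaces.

Chase each element through τ then σ: a → d → h; b → h → e; c → c → a; d → f → d; e → e → c; f → a → f; g → g → b; h → i → i; i → b → g.
So σ ∘ τ in one-line form is h e a d c f b i g.

h e a d c f b i g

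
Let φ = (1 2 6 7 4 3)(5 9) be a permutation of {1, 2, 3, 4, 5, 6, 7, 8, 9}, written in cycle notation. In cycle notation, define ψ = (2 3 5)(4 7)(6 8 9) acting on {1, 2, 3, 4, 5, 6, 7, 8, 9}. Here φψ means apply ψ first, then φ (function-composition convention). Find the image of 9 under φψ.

7

First apply ψ: ψ(9) = 6, then φ(6) = 7. Thus (φψ)(9) = 7.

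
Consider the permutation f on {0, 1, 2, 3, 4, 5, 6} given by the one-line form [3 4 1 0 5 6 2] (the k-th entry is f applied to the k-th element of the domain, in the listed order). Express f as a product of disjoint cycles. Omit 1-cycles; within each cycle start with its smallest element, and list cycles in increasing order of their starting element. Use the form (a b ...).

(0 3)(1 4 5 6 2)

Start at 0 and follow images: 0 → 3 → 0, giving the cycle (0 3).
Continuing from each remaining unvisited element yields (0 3)(1 4 5 6 2).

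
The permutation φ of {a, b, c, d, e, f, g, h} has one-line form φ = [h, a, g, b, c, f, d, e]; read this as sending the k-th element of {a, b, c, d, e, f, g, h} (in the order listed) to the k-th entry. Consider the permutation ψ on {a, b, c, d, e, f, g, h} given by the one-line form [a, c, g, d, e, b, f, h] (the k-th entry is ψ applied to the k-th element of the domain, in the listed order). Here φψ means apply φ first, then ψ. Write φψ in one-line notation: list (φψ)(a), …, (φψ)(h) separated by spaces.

(φψ)(x) = ψ(φ(x)). Computing each image: ψ(φ(a)) = ψ(h) = h, ψ(φ(b)) = ψ(a) = a, ψ(φ(c)) = ψ(g) = f, ψ(φ(d)) = ψ(b) = c, ψ(φ(e)) = ψ(c) = g, ψ(φ(f)) = ψ(f) = b, ψ(φ(g)) = ψ(d) = d, ψ(φ(h)) = ψ(e) = e.
Hence φψ = [h a f c g b d e].

h a f c g b d e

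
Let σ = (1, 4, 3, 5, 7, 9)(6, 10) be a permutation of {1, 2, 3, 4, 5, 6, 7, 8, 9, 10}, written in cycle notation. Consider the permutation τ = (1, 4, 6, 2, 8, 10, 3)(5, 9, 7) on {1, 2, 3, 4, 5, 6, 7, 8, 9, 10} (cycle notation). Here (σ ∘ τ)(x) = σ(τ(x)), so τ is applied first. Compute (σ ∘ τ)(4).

(σ ∘ τ)(4) = σ(τ(4)). τ(4) = 6, then σ(6) = 10. So (σ ∘ τ)(4) = 10.

10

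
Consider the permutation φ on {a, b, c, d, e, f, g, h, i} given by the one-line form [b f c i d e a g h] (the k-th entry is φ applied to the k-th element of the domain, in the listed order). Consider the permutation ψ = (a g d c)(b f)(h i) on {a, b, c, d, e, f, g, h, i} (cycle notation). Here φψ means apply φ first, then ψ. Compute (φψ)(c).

a

(φψ)(c) = ψ(φ(c)). φ(c) = c, then ψ(c) = a. So (φψ)(c) = a.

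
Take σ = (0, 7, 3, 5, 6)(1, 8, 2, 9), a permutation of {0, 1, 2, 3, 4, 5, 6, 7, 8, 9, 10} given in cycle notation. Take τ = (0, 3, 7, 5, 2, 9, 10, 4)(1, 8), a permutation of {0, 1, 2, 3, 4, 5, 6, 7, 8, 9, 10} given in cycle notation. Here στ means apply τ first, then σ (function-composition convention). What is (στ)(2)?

First apply τ: τ(2) = 9, then σ(9) = 1. Thus (στ)(2) = 1.

1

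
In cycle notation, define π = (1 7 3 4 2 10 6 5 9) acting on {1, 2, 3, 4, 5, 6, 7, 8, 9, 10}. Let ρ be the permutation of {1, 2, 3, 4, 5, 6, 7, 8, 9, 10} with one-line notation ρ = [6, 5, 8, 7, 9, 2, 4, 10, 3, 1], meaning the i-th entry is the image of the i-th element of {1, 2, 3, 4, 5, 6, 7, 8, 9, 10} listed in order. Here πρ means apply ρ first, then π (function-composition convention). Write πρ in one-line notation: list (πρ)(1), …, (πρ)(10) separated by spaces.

5 9 8 3 1 10 2 6 4 7

Chase each element through ρ then π: 1 → 6 → 5; 2 → 5 → 9; 3 → 8 → 8; 4 → 7 → 3; 5 → 9 → 1; 6 → 2 → 10; 7 → 4 → 2; 8 → 10 → 6; 9 → 3 → 4; 10 → 1 → 7.
So πρ in one-line form is 5 9 8 3 1 10 2 6 4 7.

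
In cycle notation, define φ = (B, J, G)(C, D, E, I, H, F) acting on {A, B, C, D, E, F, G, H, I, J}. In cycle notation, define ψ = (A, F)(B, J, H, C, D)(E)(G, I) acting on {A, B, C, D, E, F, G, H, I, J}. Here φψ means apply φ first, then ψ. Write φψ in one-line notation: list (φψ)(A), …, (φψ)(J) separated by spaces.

For each element, apply φ then ψ: A → A → F; B → J → H; C → D → B; D → E → E; E → I → G; F → C → D; G → B → J; H → F → A; I → H → C; J → G → I.
So φψ in one-line form is F H B E G D J A C I.

F H B E G D J A C I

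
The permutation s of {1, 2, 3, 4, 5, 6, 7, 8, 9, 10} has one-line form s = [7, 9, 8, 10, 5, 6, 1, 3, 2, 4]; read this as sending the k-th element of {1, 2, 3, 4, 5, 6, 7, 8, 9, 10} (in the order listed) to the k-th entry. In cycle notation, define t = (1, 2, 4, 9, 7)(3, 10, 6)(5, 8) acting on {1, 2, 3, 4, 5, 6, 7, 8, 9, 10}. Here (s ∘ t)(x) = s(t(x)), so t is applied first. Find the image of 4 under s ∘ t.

2

t(4) = 9, then s(9) = 2; composing gives (s ∘ t)(4) = 2.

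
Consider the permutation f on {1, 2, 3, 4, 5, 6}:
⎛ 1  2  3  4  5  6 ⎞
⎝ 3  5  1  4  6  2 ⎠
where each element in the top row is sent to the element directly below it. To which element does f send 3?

The entry below 3 in the array is 1, so f(3) = 1.

1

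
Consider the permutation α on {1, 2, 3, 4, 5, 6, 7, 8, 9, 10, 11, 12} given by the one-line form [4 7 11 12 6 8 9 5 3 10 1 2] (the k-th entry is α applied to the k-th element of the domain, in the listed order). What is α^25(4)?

12

Tracing 4 → 12 → … returns to 4 after 8 steps, so 4 lies in an 8-cycle (1, 4, 12, 2, 7, 9, 3, 11).
On an 8-cycle, α^8 is the identity, so α^25 = α^1 there (25 ≡ 1 mod 8).
Stepping 1 place around the cycle: 4 → 12.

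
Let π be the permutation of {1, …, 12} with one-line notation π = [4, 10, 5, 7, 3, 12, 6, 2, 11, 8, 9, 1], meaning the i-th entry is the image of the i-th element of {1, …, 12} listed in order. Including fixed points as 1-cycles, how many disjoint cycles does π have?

4

The cycle decomposition is (1 4 7 6 12)(2 10 8)(3 5)(9 11), which has 4 cycles (counting 1-cycles).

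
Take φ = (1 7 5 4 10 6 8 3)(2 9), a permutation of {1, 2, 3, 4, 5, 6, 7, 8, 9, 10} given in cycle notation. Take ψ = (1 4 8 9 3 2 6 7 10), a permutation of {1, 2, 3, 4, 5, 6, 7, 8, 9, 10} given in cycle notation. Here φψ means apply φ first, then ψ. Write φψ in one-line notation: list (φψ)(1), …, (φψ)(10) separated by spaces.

10 3 4 1 8 9 5 2 6 7

(φψ)(x) = ψ(φ(x)). Computing each image: ψ(φ(1)) = ψ(7) = 10, ψ(φ(2)) = ψ(9) = 3, ψ(φ(3)) = ψ(1) = 4, ψ(φ(4)) = ψ(10) = 1, ψ(φ(5)) = ψ(4) = 8, ψ(φ(6)) = ψ(8) = 9, ψ(φ(7)) = ψ(5) = 5, ψ(φ(8)) = ψ(3) = 2, ψ(φ(9)) = ψ(2) = 6, ψ(φ(10)) = ψ(6) = 7.
Hence φψ = [10 3 4 1 8 9 5 2 6 7].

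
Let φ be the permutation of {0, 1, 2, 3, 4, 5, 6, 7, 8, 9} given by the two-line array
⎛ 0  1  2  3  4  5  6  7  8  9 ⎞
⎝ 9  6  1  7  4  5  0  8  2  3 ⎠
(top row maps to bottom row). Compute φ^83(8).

Tracing 8 → 2 → … returns to 8 after 8 steps, so 8 lies in an 8-cycle (0, 9, 3, 7, 8, 2, 1, 6).
Powers repeat with period 8 on this cycle, and 83 mod 8 = 3, so φ^83(8) = φ^3(8).
Advancing 3 steps from 8: 8 → 2 → 1 → 6.

6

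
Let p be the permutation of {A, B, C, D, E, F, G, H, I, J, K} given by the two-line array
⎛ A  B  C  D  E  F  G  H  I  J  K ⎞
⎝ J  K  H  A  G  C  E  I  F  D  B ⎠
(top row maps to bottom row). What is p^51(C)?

F

Tracing C → H → … returns to C after 4 steps, so C lies in a 4-cycle (C H I F).
Since the cycle has length 4, p^51 acts on it the same as p^3 (51 mod 4 = 3).
Stepping 3 places around the cycle: C → H → I → F.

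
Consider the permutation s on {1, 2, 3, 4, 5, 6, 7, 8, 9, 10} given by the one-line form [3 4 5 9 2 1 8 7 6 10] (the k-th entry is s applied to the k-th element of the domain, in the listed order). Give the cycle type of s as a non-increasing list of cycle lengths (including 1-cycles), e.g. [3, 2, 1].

[7, 2, 1]

The disjoint cycles are (1 3 5 2 4 9 6)(7 8)(10), with lengths 7, 2, 1 in non-increasing order.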